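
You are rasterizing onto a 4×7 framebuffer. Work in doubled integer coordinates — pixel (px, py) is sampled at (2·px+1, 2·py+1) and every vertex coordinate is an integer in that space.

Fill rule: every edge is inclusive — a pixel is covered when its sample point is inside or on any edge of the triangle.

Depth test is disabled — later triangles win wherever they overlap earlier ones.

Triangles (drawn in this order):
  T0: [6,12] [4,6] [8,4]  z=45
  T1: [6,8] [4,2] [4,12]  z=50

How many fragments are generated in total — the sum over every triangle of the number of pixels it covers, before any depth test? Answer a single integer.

T0:
  2·area = 28
  edge (6, 12)→(4, 6): d=(-2,-6) inclusive
  edge (4, 6)→(8, 4): d=(4,-2) inclusive
  edge (8, 4)→(6, 12): d=(-2,8) inclusive
    (1,1)@(3, 3): e=[0,-14,42] → .  [on edge]
    (3,2)@(7, 5): e=[20,2,6] → X
    (2,3)@(5, 7): e=[4,6,18] → X
    (2,4)@(5, 9): e=[0,14,14] → X  [on edge]
    (3,4)@(7, 9): e=[12,18,-2] → .
    (2,5)@(5, 11): e=[-4,22,10] → .
  covered (4 px):
    . . . .
    . . . .
    . . . X
    . . X X
    . . X .
    . . . .
    . . . .
T1:
  2·area = 20  (B↔C swapped to make it positive)
  edge (6, 8)→(4, 12): d=(-2,4) inclusive
  edge (4, 12)→(4, 2): d=(0,-10) inclusive
  edge (4, 2)→(6, 8): d=(2,6) inclusive
    (2,2)@(5, 5): e=[10,10,0] → X  [on edge]
    (3,2)@(7, 5): e=[2,30,-12] → .
    (2,3)@(5, 7): e=[6,10,4] → X
    (3,3)@(7, 7): e=[-2,30,-8] → .
    (2,4)@(5, 9): e=[2,10,8] → X
    (3,4)@(7, 9): e=[-6,30,-4] → .
    (2,5)@(5, 11): e=[-2,10,12] → .
    (3,5)@(7, 11): e=[-10,30,0] → .  [on edge]
  covered (3 px):
    . . . .
    . . . .
    . . X .
    . . X .
    . . X .
    . . . .
    . . . .

Final: 7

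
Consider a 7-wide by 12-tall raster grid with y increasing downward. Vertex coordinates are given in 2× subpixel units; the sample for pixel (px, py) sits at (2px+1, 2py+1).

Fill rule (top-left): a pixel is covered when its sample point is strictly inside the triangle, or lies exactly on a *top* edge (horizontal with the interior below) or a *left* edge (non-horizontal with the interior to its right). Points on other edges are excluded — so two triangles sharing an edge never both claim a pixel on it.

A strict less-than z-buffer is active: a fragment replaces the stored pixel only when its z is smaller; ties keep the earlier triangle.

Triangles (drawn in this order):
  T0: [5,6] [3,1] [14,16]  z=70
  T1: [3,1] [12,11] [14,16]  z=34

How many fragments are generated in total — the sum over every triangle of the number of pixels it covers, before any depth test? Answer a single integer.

T0:
  2·area = 25
  edge (5, 6)→(3, 1): d=(-2,-5) top-left  bias=+0
  edge (3, 1)→(14, 16): d=(11,15) right/bottom  bias=-1
  edge (14, 16)→(5, 6): d=(-9,-10) top-left  bias=+0
    (1,0)@(3, 1): e=[0,0,25] → ·  [on edge]
    (2,2)@(5, 5): e=[2,14,9] → #
    (3,2)@(7, 5): e=[12,-16,29] → ·
    (2,3)@(5, 7): e=[-2,36,-9] → ·
    (3,3)@(7, 7): e=[8,6,11] → #
    (4,3)@(9, 7): e=[18,-24,31] → ·
    (3,4)@(7, 9): e=[4,28,-7] → ·
    (3,5)@(7, 11): e=[0,50,-25] → ·  [on edge]
    (5,10)@(11, 21): e=[0,100,-75] → ·  [on edge]
  covered (2 px):
    · · · · · · ·
    · · · · · · ·
    · · # · · · ·
    · · · # · · ·
    · · · · · · ·
    · · · · · · ·
    · · · · · · ·
    · · · · · · ·
    · · · · · · ·
    · · · · · · ·
    · · · · · · ·
    · · · · · · ·
T1:
  2·area = 25
  edge (3, 1)→(12, 11): d=(9,10) right/bottom  bias=-1
  edge (12, 11)→(14, 16): d=(2,5) right/bottom  bias=-1
  edge (14, 16)→(3, 1): d=(-11,-15) top-left  bias=+0
    (1,0)@(3, 1): e=[0,25,0] → ·  [on edge]
    (4,4)@(9, 9): e=[12,11,2] → #
    (5,4)@(11, 9): e=[-8,1,32] → ·
    (4,5)@(9, 11): e=[30,15,-20] → ·
    (5,5)@(11, 11): e=[10,5,10] → #
    (6,5)@(13, 11): e=[-10,-5,40] → ·
    (5,6)@(11, 13): e=[28,9,-12] → ·
  covered (2 px):
    · · · · · · ·
    · · · · · · ·
    · · · · · · ·
    · · · · · · ·
    · · · · # · ·
    · · · · · # ·
    · · · · · · ·
    · · · · · · ·
    · · · · · · ·
    · · · · · · ·
    · · · · · · ·
    · · · · · · ·

Answer: 4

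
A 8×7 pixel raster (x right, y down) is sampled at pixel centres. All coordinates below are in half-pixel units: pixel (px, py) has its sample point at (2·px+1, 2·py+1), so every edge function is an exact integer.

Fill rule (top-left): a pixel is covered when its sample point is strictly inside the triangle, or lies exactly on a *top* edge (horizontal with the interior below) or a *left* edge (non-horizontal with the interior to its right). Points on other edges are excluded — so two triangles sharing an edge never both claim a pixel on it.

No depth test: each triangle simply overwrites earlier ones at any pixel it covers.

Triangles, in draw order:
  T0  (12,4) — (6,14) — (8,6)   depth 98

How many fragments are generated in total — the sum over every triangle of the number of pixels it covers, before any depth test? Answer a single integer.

T0:
  2·area = 28
  edge (12, 4)→(6, 14): d=(-6,10) right/bottom  bias=-1
  edge (6, 14)→(8, 6): d=(2,-8) top-left  bias=+0
  edge (8, 6)→(12, 4): d=(4,-2) top-left  bias=+0
    (5,2)@(11, 5): e=[4,22,2] → #
    (6,2)@(13, 5): e=[-16,38,6] → ·
    (4,3)@(9, 7): e=[12,10,6] → #
    (5,3)@(11, 7): e=[-8,26,10] → ·
    (4,4)@(9, 9): e=[0,14,14] → ·  [on edge]
    (3,5)@(7, 11): e=[8,2,18] → #
    (4,5)@(9, 11): e=[-12,18,22] → ·
    (3,6)@(7, 13): e=[-4,6,26] → ·
  covered (3 px):
    · · · · · · · ·
    · · · · · · · ·
    · · · · · # · ·
    · · · · # · · ·
    · · · · · · · ·
    · · · # · · · ·
    · · · · · · · ·

Answer: 3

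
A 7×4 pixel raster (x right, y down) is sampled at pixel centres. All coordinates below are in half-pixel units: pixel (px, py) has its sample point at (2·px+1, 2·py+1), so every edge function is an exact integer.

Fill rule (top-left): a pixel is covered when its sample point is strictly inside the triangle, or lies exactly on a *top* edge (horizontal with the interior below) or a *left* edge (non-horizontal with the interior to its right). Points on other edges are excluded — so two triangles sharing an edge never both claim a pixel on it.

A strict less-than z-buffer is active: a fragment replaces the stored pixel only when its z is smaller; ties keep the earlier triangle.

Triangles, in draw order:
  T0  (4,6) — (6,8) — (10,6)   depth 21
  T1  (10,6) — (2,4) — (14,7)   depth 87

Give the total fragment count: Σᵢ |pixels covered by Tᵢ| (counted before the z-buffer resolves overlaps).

T0:
  2·area = 12  (B↔C swapped to make it positive)
  edge (4, 6)→(10, 6): d=(6,0) top-left  bias=+0
  edge (10, 6)→(6, 8): d=(-4,2) right/bottom  bias=-1
  edge (6, 8)→(4, 6): d=(-2,-2) top-left  bias=+0
    (0,1)@(1, 3): e=[-18,30,0] → ·  [on edge]
    (1,2)@(3, 5): e=[-6,18,0] → ·  [on edge]
    (2,3)@(5, 7): e=[6,6,0] → █  [on edge]
    (3,3)@(7, 7): e=[6,2,4] → █
    (4,3)@(9, 7): e=[6,-2,8] → ·
  covered (2 px):
    · · · · · · ·
    · · · · · · ·
    · · · · · · ·
    · · █ █ · · ·
T1:
  degenerate (2·area = 0) — covers nothing

Final: 2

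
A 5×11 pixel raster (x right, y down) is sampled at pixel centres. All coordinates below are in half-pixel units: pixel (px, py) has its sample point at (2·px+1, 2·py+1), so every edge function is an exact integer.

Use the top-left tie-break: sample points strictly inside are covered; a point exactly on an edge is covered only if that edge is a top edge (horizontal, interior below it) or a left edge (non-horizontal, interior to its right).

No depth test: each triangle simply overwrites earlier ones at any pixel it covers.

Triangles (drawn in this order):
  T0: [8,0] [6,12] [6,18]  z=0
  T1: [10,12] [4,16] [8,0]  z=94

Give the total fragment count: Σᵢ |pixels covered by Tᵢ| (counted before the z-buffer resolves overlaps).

T0:
  2·area = 12  (B↔C swapped to make it positive)
  edge (8, 0)→(6, 18): d=(-2,18) right/bottom  bias=-1
  edge (6, 18)→(6, 12): d=(0,-6) top-left  bias=+0
  edge (6, 12)→(8, 0): d=(2,-12) top-left  bias=+0
    (3,3)@(7, 7): e=[4,6,2] → #
    (4,3)@(9, 7): e=[-32,18,26] → ·
    (3,4)@(7, 9): e=[0,6,6] → ·  [on edge]
  covered (1 px):
    · · · · ·
    · · · · ·
    · · · · ·
    · · · # ·
    · · · · ·
    · · · · ·
    · · · · ·
    · · · · ·
    · · · · ·
    · · · · ·
    · · · · ·
T1:
  2·area = 80
  edge (10, 12)→(4, 16): d=(-6,4) right/bottom  bias=-1
  edge (4, 16)→(8, 0): d=(4,-16) top-left  bias=+0
  edge (8, 0)→(10, 12): d=(2,12) right/bottom  bias=-1
    (3,2)@(7, 5): e=[54,4,22] → #
    (4,2)@(9, 5): e=[46,36,-2] → ·
    (3,3)@(7, 7): e=[42,12,26] → #
    (4,3)@(9, 7): e=[34,44,2] → #
    (3,4)@(7, 9): e=[30,20,30] → #
    (3,5)@(7, 11): e=[18,28,34] → #
    (2,6)@(5, 13): e=[14,4,62] → #
    (4,6)@(9, 13): e=[-2,68,14] → ·
    (2,7)@(5, 15): e=[2,12,66] → #
    (3,7)@(7, 15): e=[-6,44,42] → ·
    (2,8)@(5, 17): e=[-10,20,70] → ·
  covered (10 px):
    · · · · ·
    · · · · ·
    · · · # ·
    · · · # #
    · · · # #
    · · · # #
    · · # # ·
    · · # · ·
    · · · · ·
    · · · · ·
    · · · · ·

Result: 11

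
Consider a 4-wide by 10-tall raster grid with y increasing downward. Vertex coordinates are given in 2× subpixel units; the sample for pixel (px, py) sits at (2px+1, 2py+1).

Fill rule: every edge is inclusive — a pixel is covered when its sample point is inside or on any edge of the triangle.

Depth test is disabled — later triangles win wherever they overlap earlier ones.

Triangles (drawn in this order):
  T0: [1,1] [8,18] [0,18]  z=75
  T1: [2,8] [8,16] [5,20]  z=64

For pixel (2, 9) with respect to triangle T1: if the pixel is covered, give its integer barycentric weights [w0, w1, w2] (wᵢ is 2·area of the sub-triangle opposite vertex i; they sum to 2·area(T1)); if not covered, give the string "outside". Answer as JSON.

T0:
  2·area = 136
  edge (1, 1)→(8, 18): d=(7,17) inclusive
  edge (8, 18)→(0, 18): d=(-8,0) inclusive
  edge (0, 18)→(1, 1): d=(1,-17) inclusive
    (0,0)@(1, 1): e=[0,136,0] → X  [on edge]
    (1,0)@(3, 1): e=[-34,136,34] → .
    (0,1)@(1, 3): e=[14,120,2] → X
    (1,1)@(3, 3): e=[-20,120,36] → .
    (0,2)@(1, 5): e=[28,104,4] → X
    (1,2)@(3, 5): e=[-6,104,38] → .
    (0,3)@(1, 7): e=[42,88,6] → X
    (1,3)@(3, 7): e=[8,88,40] → X
    (2,3)@(5, 7): e=[-26,88,74] → .
    (0,4)@(1, 9): e=[56,72,8] → X
    (2,4)@(5, 9): e=[-12,72,76] → .
    (0,5)@(1, 11): e=[70,56,10] → X
  covered (20 px):
    X . . .
    X . . .
    X . . .
    X X . .
    X X . .
    X X X .
    X X X .
    X X X .
    X X X X
    . . . .
T1:
  2·area = 48
  edge (2, 8)→(8, 16): d=(6,8) inclusive
  edge (8, 16)→(5, 20): d=(-3,4) inclusive
  edge (5, 20)→(2, 8): d=(-3,-12) inclusive
    (1,5)@(3, 11): e=[10,35,3] → X
    (2,5)@(5, 11): e=[-6,27,27] → .
    (1,6)@(3, 13): e=[22,29,-3] → .
    (2,6)@(5, 13): e=[6,21,21] → X
    (3,6)@(7, 13): e=[-10,13,45] → .
    (2,7)@(5, 15): e=[18,15,15] → X
    (3,7)@(7, 15): e=[2,7,39] → X
    (2,8)@(5, 17): e=[30,9,9] → X
    (2,9)@(5, 19): e=[42,3,3] → X
    (3,9)@(7, 19): e=[26,-5,27] → .
  covered (7 px):
    . . . .
    . . . .
    . . . .
    . . . .
    . . . .
    . X . .
    . . X .
    . . X X
    . . X X
    . . X .

Final: [3,3,42]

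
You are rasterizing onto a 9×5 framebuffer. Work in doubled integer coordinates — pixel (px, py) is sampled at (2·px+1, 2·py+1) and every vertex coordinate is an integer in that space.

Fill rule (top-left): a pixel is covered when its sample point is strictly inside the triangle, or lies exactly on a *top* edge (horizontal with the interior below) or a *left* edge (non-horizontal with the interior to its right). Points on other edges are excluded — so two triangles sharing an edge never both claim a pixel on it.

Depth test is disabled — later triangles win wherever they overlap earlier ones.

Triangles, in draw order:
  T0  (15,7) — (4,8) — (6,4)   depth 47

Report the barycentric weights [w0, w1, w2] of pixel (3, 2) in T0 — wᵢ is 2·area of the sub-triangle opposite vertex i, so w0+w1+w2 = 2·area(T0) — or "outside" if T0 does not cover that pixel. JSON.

T0:
  2·area = 42
  edge (15, 7)→(4, 8): d=(-11,1) right/bottom  bias=-1
  edge (4, 8)→(6, 4): d=(2,-4) top-left  bias=+0
  edge (6, 4)→(15, 7): d=(9,3) right/bottom  bias=-1
    (1,1)@(3, 3): e=[56,-14,0] → ·  [on edge]
    (3,2)@(7, 5): e=[30,6,6] → █
    (4,2)@(9, 5): e=[28,14,0] → ·  [on edge]
    (2,3)@(5, 7): e=[10,2,30] → █
    (4,3)@(9, 7): e=[6,18,18] → █
    (5,3)@(11, 7): e=[4,26,12] → █
    (6,3)@(13, 7): e=[2,34,6] → █
    (7,3)@(15, 7): e=[0,42,0] → ·  [on edge]
    (2,4)@(5, 9): e=[-12,6,48] → ·
    (3,4)@(7, 9): e=[-14,14,42] → ·
    (4,4)@(9, 9): e=[-16,22,36] → ·
    (5,4)@(11, 9): e=[-18,30,30] → ·
  covered (6 px):
    · · · · · · · · ·
    · · · · · · · · ·
    · · · █ · · · · ·
    · · █ █ █ █ █ · ·
    · · · · · · · · ·

Result: [6,6,30]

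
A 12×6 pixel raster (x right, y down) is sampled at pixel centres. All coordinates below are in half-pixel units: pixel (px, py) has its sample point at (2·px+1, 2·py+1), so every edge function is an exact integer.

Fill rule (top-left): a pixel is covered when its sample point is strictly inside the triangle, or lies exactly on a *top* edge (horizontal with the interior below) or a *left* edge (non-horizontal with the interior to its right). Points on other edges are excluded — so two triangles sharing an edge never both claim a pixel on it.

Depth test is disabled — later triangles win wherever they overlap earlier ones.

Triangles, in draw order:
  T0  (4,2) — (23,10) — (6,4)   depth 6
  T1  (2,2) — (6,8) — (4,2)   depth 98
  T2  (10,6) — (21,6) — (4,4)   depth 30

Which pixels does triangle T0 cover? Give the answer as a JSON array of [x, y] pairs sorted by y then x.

T0:
  2·area = 22
  edge (4, 2)→(23, 10): d=(19,8) right/bottom  bias=-1
  edge (23, 10)→(6, 4): d=(-17,-6) top-left  bias=+0
  edge (6, 4)→(4, 2): d=(-2,-2) top-left  bias=+0
    (1,0)@(3, 1): e=[-11,33,0] → .  [on edge]
    (2,1)@(5, 3): e=[11,11,0] → X  [on edge]
    (3,1)@(7, 3): e=[-5,23,4] → .
    (2,2)@(5, 5): e=[49,-23,-4] → .
    (3,2)@(7, 5): e=[33,-11,0] → .  [on edge]
    (4,2)@(9, 5): e=[17,1,4] → X
    (5,2)@(11, 5): e=[1,13,8] → X
    (6,2)@(13, 5): e=[-15,25,12] → .
    (4,3)@(9, 7): e=[55,-33,0] → .  [on edge]
    (5,3)@(11, 7): e=[39,-21,4] → .
    (7,3)@(15, 7): e=[7,3,12] → X
    (8,3)@(17, 7): e=[-9,15,16] → .
    (5,4)@(11, 9): e=[77,-55,0] → .  [on edge]
    (6,5)@(13, 11): e=[99,-77,0] → .  [on edge]
  covered (4 px):
    . . . . . . . . . . . .
    . . X . . . . . . . . .
    . . . . X X . . . . . .
    . . . . . . . X . . . .
    . . . . . . . . . . . .
    . . . . . . . . . . . .
T1:
  2·area = 12  (B↔C swapped to make it positive)
  edge (2, 2)→(4, 2): d=(2,0) top-left  bias=+0
  edge (4, 2)→(6, 8): d=(2,6) right/bottom  bias=-1
  edge (6, 8)→(2, 2): d=(-4,-6) top-left  bias=+0
    (1,1)@(3, 3): e=[2,8,2] → X
    (2,1)@(5, 3): e=[2,-4,14] → .
    (1,2)@(3, 5): e=[6,12,-6] → .
    (2,2)@(5, 5): e=[6,0,6] → .  [on edge]
    (3,5)@(7, 11): e=[18,0,-6] → .  [on edge]
  covered (1 px):
    . . . . . . . . . . . .
    . X . . . . . . . . . .
    . . . . . . . . . . . .
    . . . . . . . . . . . .
    . . . . . . . . . . . .
    . . . . . . . . . . . .
T2:
  2·area = 22  (B↔C swapped to make it positive)
  edge (10, 6)→(4, 4): d=(-6,-2) top-left  bias=+0
  edge (4, 4)→(21, 6): d=(17,2) right/bottom  bias=-1
  edge (21, 6)→(10, 6): d=(-11,0) right/bottom  bias=-1
    (0,1)@(1, 3): e=[0,-11,33] → .  [on edge]
    (3,2)@(7, 5): e=[0,11,11] → X  [on edge]
    (4,2)@(9, 5): e=[4,7,11] → X
    (5,2)@(11, 5): e=[8,3,11] → X
    (6,2)@(13, 5): e=[12,-1,11] → .
    (3,3)@(7, 7): e=[-12,45,-11] → .
    (4,3)@(9, 7): e=[-8,41,-11] → .
    (5,3)@(11, 7): e=[-4,37,-11] → .
    (6,3)@(13, 7): e=[0,33,-11] → .  [on edge]
    (9,4)@(19, 9): e=[0,55,-33] → .  [on edge]
  covered (3 px):
    . . . . . . . . . . . .
    . . . . . . . . . . . .
    . . . X X X . . . . . .
    . . . . . . . . . . . .
    . . . . . . . . . . . .
    . . . . . . . . . . . .

Answer: [[2,1],[4,2],[5,2],[7,3]]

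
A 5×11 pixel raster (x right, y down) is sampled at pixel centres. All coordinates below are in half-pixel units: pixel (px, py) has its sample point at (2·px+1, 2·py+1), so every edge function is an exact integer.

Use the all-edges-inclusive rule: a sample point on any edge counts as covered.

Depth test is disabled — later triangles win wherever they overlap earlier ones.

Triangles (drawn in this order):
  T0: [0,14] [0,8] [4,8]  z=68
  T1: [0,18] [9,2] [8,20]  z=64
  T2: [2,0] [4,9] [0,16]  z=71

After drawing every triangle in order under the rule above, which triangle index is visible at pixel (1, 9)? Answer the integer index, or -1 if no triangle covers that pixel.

T0:
  2·area = 24
  edge (0, 14)→(0, 8): d=(0,-6) inclusive
  edge (0, 8)→(4, 8): d=(4,0) inclusive
  edge (4, 8)→(0, 14): d=(-4,6) inclusive
    (0,4)@(1, 9): e=[6,4,14] → X
    (1,4)@(3, 9): e=[18,4,2] → X
    (2,4)@(5, 9): e=[30,4,-10] → .
    (0,5)@(1, 11): e=[6,12,6] → X
    (1,5)@(3, 11): e=[18,12,-6] → .
    (0,6)@(1, 13): e=[6,20,-2] → .
  covered (3 px):
    . . . . .
    . . . . .
    . . . . .
    . . . . .
    X X . . .
    X . . . .
    . . . . .
    . . . . .
    . . . . .
    . . . . .
    . . . . .
T1:
  2·area = 146
  edge (0, 18)→(9, 2): d=(9,-16) inclusive
  edge (9, 2)→(8, 20): d=(-1,18) inclusive
  edge (8, 20)→(0, 18): d=(-8,-2) inclusive
    (3,3)@(7, 7): e=[13,31,102] → X
    (4,3)@(9, 7): e=[45,-5,106] → .
    (3,4)@(7, 9): e=[31,29,86] → X
    (4,4)@(9, 9): e=[63,-7,90] → .
    (2,5)@(5, 11): e=[17,63,66] → X
    (4,5)@(9, 11): e=[81,-9,74] → .
    (1,6)@(3, 13): e=[3,97,46] → X
    (4,6)@(9, 13): e=[99,-11,58] → .
    (1,7)@(3, 15): e=[21,95,30] → X
    (4,7)@(9, 15): e=[117,-13,42] → .
    (0,8)@(1, 17): e=[7,129,10] → X
    (4,8)@(9, 17): e=[135,-15,26] → .
  covered (16 px):
    . . . . .
    . . . . .
    . . . . .
    . . . X .
    . . . X .
    . . X X .
    . X X X .
    . X X X .
    X X X X .
    . . X X .
    . . . . .
T2:
  2·area = 50
  edge (2, 0)→(4, 9): d=(2,9) inclusive
  edge (4, 9)→(0, 16): d=(-4,7) inclusive
  edge (0, 16)→(2, 0): d=(2,-16) inclusive
    (1,2)@(3, 5): e=[1,23,26] → X
    (2,2)@(5, 5): e=[-17,9,58] → .
    (1,3)@(3, 7): e=[5,15,30] → X
    (2,3)@(5, 7): e=[-13,1,62] → .
    (0,4)@(1, 9): e=[27,21,2] → X
    (2,4)@(5, 9): e=[-9,-7,66] → .
    (0,5)@(1, 11): e=[31,13,6] → X
    (1,5)@(3, 11): e=[13,-1,38] → .
    (0,6)@(1, 13): e=[35,5,10] → X
    (1,6)@(3, 13): e=[17,-9,42] → .
    (0,7)@(1, 15): e=[39,-3,14] → .
  covered (6 px):
    . . . . .
    . . . . .
    . X . . .
    . X . . .
    X X . . .
    X . . . .
    X . . . .
    . . . . .
    . . . . .
    . . . . .
    . . . . .

Z-buffer (winner per pixel, '.' = empty):
  . . . . .
  . . . . .
  . 2 . . .
  . 2 . 1 .
  2 2 . 1 .
  2 . 1 1 .
  2 1 1 1 .
  . 1 1 1 .
  1 1 1 1 .
  . . 1 1 .
  . . . . .

Answer: -1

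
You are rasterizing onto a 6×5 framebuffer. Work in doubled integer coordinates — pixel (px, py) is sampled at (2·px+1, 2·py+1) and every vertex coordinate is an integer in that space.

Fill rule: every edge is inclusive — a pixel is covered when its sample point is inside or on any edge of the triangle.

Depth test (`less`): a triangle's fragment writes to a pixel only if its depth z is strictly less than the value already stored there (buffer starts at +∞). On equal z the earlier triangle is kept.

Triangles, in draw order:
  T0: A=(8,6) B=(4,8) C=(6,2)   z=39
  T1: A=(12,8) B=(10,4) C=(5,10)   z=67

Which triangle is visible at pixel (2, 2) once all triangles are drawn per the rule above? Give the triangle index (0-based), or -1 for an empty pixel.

T0:
  2·area = 20
  edge (8, 6)→(4, 8): d=(-4,2) inclusive
  edge (4, 8)→(6, 2): d=(2,-6) inclusive
  edge (6, 2)→(8, 6): d=(2,4) inclusive
    (2,2)@(5, 5): e=[10,0,10] → X  [on edge]
    (3,2)@(7, 5): e=[6,12,2] → X
    (4,2)@(9, 5): e=[2,24,-6] → .
    (2,3)@(5, 7): e=[2,4,14] → X
    (3,3)@(7, 7): e=[-2,16,6] → .
    (2,4)@(5, 9): e=[-6,8,18] → .
  covered (3 px):
    . . . . . .
    . . . . . .
    . . X X . .
    . . X . . .
    . . . . . .
T1:
  2·area = 32  (B↔C swapped to make it positive)
  edge (12, 8)→(5, 10): d=(-7,2) inclusive
  edge (5, 10)→(10, 4): d=(5,-6) inclusive
  edge (10, 4)→(12, 8): d=(2,4) inclusive
    (4,3)@(9, 7): e=[13,9,10] → X
    (5,3)@(11, 7): e=[9,21,2] → X
    (3,4)@(7, 9): e=[3,7,22] → X
    (4,4)@(9, 9): e=[-1,19,14] → .
    (5,4)@(11, 9): e=[-5,31,6] → .
  covered (3 px):
    . . . . . .
    . . . . . .
    . . . . . .
    . . . . X X
    . . . X . .

Z-buffer (winner per pixel, '.' = empty):
  . . . . . .
  . . . . . .
  . . 0 0 . .
  . . 0 . 1 1
  . . . 1 . .

Final: 0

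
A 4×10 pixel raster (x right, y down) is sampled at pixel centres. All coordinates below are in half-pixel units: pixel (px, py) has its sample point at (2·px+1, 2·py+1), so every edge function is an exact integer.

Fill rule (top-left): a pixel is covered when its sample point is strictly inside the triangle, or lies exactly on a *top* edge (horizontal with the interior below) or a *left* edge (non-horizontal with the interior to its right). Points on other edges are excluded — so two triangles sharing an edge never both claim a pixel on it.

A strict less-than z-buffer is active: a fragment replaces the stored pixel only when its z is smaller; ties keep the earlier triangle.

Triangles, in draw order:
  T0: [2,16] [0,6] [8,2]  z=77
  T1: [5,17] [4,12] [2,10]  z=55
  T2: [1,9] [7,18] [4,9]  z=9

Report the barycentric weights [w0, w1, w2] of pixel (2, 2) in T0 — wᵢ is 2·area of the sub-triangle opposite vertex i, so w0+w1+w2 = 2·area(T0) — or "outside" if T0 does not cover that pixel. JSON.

T0:
  2·area = 88
  edge (2, 16)→(0, 6): d=(-2,-10) top-left  bias=+0
  edge (0, 6)→(8, 2): d=(8,-4) top-left  bias=+0
  edge (8, 2)→(2, 16): d=(-6,14) right/bottom  bias=-1
    (3,1)@(7, 3): e=[76,4,8] → █
    (1,2)@(3, 5): e=[32,4,52] → █
    (2,2)@(5, 5): e=[52,12,24] → █
    (3,2)@(7, 5): e=[72,20,-4] → ·
    (0,3)@(1, 7): e=[8,12,68] → █
    (3,3)@(7, 7): e=[68,36,-16] → ·
    (0,4)@(1, 9): e=[4,28,56] → █
    (2,4)@(5, 9): e=[44,44,0] → ·  [on edge]
    (0,5)@(1, 11): e=[0,44,44] → █  [on edge]
    (2,5)@(5, 11): e=[40,60,-12] → ·
    (0,6)@(1, 13): e=[-4,60,32] → ·
    (1,6)@(3, 13): e=[16,68,4] → █
  covered (11 px):
    · · · ·
    · · · █
    · █ █ ·
    █ █ █ ·
    █ █ · ·
    █ █ · ·
    · █ · ·
    · · · ·
    · · · ·
    · · · ·
T1:
  2·area = 8  (B↔C swapped to make it positive)
  edge (5, 17)→(2, 10): d=(-3,-7) top-left  bias=+0
  edge (2, 10)→(4, 12): d=(2,2) right/bottom  bias=-1
  edge (4, 12)→(5, 17): d=(1,5) right/bottom  bias=-1
    (1,3)@(3, 7): e=[16,-8,0] → ·  [on edge]
    (0,4)@(1, 9): e=[-4,0,12] → ·  [on edge]
    (1,5)@(3, 11): e=[4,0,4] → ·  [on edge]
    (2,6)@(5, 13): e=[12,0,-4] → ·  [on edge]
    (3,7)@(7, 15): e=[20,0,-12] → ·  [on edge]
    (2,8)@(5, 17): e=[0,8,0] → ·  [on edge]
  covered (0 px):
    · · · ·
    · · · ·
    · · · ·
    · · · ·
    · · · ·
    · · · ·
    · · · ·
    · · · ·
    · · · ·
    · · · ·
T2:
  2·area = 27  (B↔C swapped to make it positive)
  edge (1, 9)→(4, 9): d=(3,0) top-left  bias=+0
  edge (4, 9)→(7, 18): d=(3,9) right/bottom  bias=-1
  edge (7, 18)→(1, 9): d=(-6,-9) top-left  bias=+0
    (0,4)@(1, 9): e=[0,27,0] → █  [on edge]
    (1,4)@(3, 9): e=[0,9,18] → █  [on edge]
    (2,4)@(5, 9): e=[0,-9,36] → ·  [on edge]
    (3,4)@(7, 9): e=[0,-27,54] → ·  [on edge]
    (0,5)@(1, 11): e=[6,33,-12] → ·
    (1,5)@(3, 11): e=[6,15,6] → █
    (2,5)@(5, 11): e=[6,-3,24] → ·
    (1,6)@(3, 13): e=[12,21,-6] → ·
    (2,6)@(5, 13): e=[12,3,12] → █
    (3,6)@(7, 13): e=[12,-15,30] → ·
    (2,7)@(5, 15): e=[18,9,0] → █  [on edge]
    (3,7)@(7, 15): e=[18,-9,18] → ·
  covered (5 px):
    · · · ·
    · · · ·
    · · · ·
    · · · ·
    █ █ · ·
    · █ · ·
    · · █ ·
    · · █ ·
    · · · ·
    · · · ·

Result: [12,24,52]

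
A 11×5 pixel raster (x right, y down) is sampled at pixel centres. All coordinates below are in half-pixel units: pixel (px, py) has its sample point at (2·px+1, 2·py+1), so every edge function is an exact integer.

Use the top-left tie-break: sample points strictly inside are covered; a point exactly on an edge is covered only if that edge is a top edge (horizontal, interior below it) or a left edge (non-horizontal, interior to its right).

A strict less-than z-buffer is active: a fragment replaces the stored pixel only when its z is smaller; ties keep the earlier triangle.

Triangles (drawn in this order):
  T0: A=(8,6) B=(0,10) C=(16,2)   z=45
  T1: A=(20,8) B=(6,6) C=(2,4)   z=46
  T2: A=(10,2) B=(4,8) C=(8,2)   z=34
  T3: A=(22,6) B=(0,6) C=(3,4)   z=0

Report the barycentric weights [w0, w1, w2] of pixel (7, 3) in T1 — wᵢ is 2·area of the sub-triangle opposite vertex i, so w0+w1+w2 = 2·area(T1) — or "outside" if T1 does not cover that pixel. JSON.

T0:
  degenerate (2·area = 0) — covers nothing
T1:
  2·area = 20
  edge (20, 8)→(6, 6): d=(-14,-2) top-left  bias=+0
  edge (6, 6)→(2, 4): d=(-4,-2) top-left  bias=+0
  edge (2, 4)→(20, 8): d=(18,4) right/bottom  bias=-1
    (2,2)@(5, 5): e=[12,2,6] → █
    (3,2)@(7, 5): e=[16,6,-2] → ·
    (2,3)@(5, 7): e=[-16,-6,42] → ·
    (6,3)@(13, 7): e=[0,10,10] → █  [on edge]
    (7,3)@(15, 7): e=[4,14,2] → █
    (8,3)@(17, 7): e=[8,18,-6] → ·
    (6,4)@(13, 9): e=[-28,2,46] → ·
    (7,4)@(15, 9): e=[-24,6,38] → ·
  covered (3 px):
    · · · · · · · · · · ·
    · · · · · · · · · · ·
    · · █ · · · · · · · ·
    · · · · · · █ █ · · ·
    · · · · · · · · · · ·
T2:
  2·area = 12
  edge (10, 2)→(4, 8): d=(-6,6) right/bottom  bias=-1
  edge (4, 8)→(8, 2): d=(4,-6) top-left  bias=+0
  edge (8, 2)→(10, 2): d=(2,0) top-left  bias=+0
    (5,0)@(11, 1): e=[0,14,-2] → ·  [on edge]
    (4,1)@(9, 3): e=[0,10,2] → ·  [on edge]
    (3,2)@(7, 5): e=[0,6,6] → ·  [on edge]
    (2,3)@(5, 7): e=[0,2,10] → ·  [on edge]
    (1,4)@(3, 9): e=[0,-2,14] → ·  [on edge]
  covered (0 px):
    · · · · · · · · · · ·
    · · · · · · · · · · ·
    · · · · · · · · · · ·
    · · · · · · · · · · ·
    · · · · · · · · · · ·
T3:
  2·area = 44
  edge (22, 6)→(0, 6): d=(-22,0) right/bottom  bias=-1
  edge (0, 6)→(3, 4): d=(3,-2) top-left  bias=+0
  edge (3, 4)→(22, 6): d=(19,2) right/bottom  bias=-1
    (1,2)@(3, 5): e=[22,3,19] → █
    (2,2)@(5, 5): e=[22,7,15] → █
    (3,2)@(7, 5): e=[22,11,11] → █
    (4,2)@(9, 5): e=[22,15,7] → █
    (5,2)@(11, 5): e=[22,19,3] → █
    (6,2)@(13, 5): e=[22,23,-1] → ·
    (1,3)@(3, 7): e=[-22,9,57] → ·
    (2,3)@(5, 7): e=[-22,13,53] → ·
    (3,3)@(7, 7): e=[-22,17,49] → ·
    (4,3)@(9, 7): e=[-22,21,45] → ·
    (5,3)@(11, 7): e=[-22,25,41] → ·
  covered (5 px):
    · · · · · · · · · · ·
    · · · · · · · · · · ·
    · █ █ █ █ █ · · · · ·
    · · · · · · · · · · ·
    · · · · · · · · · · ·

Answer: [14,2,4]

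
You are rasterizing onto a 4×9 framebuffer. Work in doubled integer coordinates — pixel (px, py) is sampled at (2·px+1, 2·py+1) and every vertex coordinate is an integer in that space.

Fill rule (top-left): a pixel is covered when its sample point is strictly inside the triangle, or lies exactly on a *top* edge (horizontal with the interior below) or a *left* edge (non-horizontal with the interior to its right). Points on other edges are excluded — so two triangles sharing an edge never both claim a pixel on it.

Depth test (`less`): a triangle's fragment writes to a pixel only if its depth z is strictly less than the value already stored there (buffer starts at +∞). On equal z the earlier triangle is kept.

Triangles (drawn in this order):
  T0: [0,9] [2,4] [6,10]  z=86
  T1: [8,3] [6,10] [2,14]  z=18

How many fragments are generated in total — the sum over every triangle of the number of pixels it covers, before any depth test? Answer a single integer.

T0:
  2·area = 32
  edge (0, 9)→(2, 4): d=(2,-5) top-left  bias=+0
  edge (2, 4)→(6, 10): d=(4,6) right/bottom  bias=-1
  edge (6, 10)→(0, 9): d=(-6,-1) top-left  bias=+0
    (0,3)@(1, 7): e=[1,18,13] → █
    (1,3)@(3, 7): e=[11,6,15] → █
    (2,3)@(5, 7): e=[21,-6,17] → ·
    (0,4)@(1, 9): e=[5,26,1] → █
    (2,4)@(5, 9): e=[25,2,5] → █
    (3,4)@(7, 9): e=[35,-10,7] → ·
    (0,5)@(1, 11): e=[9,34,-11] → ·
    (1,5)@(3, 11): e=[19,22,-9] → ·
    (2,5)@(5, 11): e=[29,10,-7] → ·
  covered (5 px):
    · · · ·
    · · · ·
    · · · ·
    █ █ · ·
    █ █ █ ·
    · · · ·
    · · · ·
    · · · ·
    · · · ·
T1:
  2·area = 20
  edge (8, 3)→(6, 10): d=(-2,7) right/bottom  bias=-1
  edge (6, 10)→(2, 14): d=(-4,4) right/bottom  bias=-1
  edge (2, 14)→(8, 3): d=(6,-11) top-left  bias=+0
    (3,2)@(7, 5): e=[3,16,1] → █
    (3,3)@(7, 7): e=[-1,8,13] → ·
    (2,4)@(5, 9): e=[9,8,3] → █
    (3,4)@(7, 9): e=[-5,0,25] → ·  [on edge]
    (2,5)@(5, 11): e=[5,0,15] → ·  [on edge]
    (1,6)@(3, 13): e=[15,0,5] → ·  [on edge]
    (0,7)@(1, 15): e=[25,0,-5] → ·  [on edge]
  covered (2 px):
    · · · ·
    · · · ·
    · · · █
    · · · ·
    · · █ ·
    · · · ·
    · · · ·
    · · · ·
    · · · ·

Final: 7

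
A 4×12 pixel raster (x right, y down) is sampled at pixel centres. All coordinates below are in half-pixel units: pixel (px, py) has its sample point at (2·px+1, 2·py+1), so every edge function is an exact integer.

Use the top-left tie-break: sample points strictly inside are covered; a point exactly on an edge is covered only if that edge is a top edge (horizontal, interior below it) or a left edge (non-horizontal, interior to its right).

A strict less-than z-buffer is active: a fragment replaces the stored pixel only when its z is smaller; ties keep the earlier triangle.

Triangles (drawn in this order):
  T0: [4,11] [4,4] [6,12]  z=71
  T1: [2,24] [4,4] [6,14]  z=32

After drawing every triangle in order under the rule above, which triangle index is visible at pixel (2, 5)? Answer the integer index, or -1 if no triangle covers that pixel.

T0:
  2·area = 14
  edge (4, 11)→(4, 4): d=(0,-7) top-left  bias=+0
  edge (4, 4)→(6, 12): d=(2,8) right/bottom  bias=-1
  edge (6, 12)→(4, 11): d=(-2,-1) top-left  bias=+0
    (2,4)@(5, 9): e=[7,2,5] → X
    (3,4)@(7, 9): e=[21,-14,7] → .
    (2,5)@(5, 11): e=[7,6,1] → X
    (3,5)@(7, 11): e=[21,-10,3] → .
    (2,6)@(5, 13): e=[7,10,-3] → .
  covered (2 px):
    . . . .
    . . . .
    . . . .
    . . . .
    . . X .
    . . X .
    . . . .
    . . . .
    . . . .
    . . . .
    . . . .
    . . . .
T1:
  2·area = 60
  edge (2, 24)→(4, 4): d=(2,-20) top-left  bias=+0
  edge (4, 4)→(6, 14): d=(2,10) right/bottom  bias=-1
  edge (6, 14)→(2, 24): d=(-4,10) right/bottom  bias=-1
    (2,4)@(5, 9): e=[30,0,30] → .  [on edge]
    (2,5)@(5, 11): e=[34,4,22] → X
    (3,5)@(7, 11): e=[74,-16,2] → .
    (2,6)@(5, 13): e=[38,8,14] → X
    (3,6)@(7, 13): e=[78,-12,-6] → .
    (1,7)@(3, 15): e=[2,32,26] → X
    (3,7)@(7, 15): e=[82,-8,-14] → .
    (1,8)@(3, 17): e=[6,36,18] → X
    (2,8)@(5, 17): e=[46,16,-2] → .
    (1,9)@(3, 19): e=[10,40,10] → X
    (2,9)@(5, 19): e=[50,20,-10] → .
    (3,9)@(7, 19): e=[90,0,-30] → .  [on edge]
  covered (7 px):
    . . . .
    . . . .
    . . . .
    . . . .
    . . . .
    . . X .
    . . X .
    . X X .
    . X . .
    . X . .
    . X . .
    . . . .

Z-buffer (winner per pixel, '.' = empty):
  . . . .
  . . . .
  . . . .
  . . . .
  . . 0 .
  . . 1 .
  . . 1 .
  . 1 1 .
  . 1 . .
  . 1 . .
  . 1 . .
  . . . .

Result: 1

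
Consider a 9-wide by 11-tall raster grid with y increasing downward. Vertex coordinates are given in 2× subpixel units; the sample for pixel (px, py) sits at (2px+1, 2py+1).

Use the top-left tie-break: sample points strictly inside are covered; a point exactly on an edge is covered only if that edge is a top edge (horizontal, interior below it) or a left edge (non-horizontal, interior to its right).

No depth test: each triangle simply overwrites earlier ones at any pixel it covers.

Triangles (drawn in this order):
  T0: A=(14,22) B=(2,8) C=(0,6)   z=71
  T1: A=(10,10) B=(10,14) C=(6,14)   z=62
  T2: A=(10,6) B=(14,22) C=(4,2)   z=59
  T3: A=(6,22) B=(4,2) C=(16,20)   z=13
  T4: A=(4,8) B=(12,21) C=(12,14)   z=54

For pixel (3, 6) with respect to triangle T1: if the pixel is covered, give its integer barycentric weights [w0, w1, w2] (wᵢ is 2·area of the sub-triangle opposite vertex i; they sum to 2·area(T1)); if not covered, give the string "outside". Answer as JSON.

T0:
  2·area = 4  (B↔C swapped to make it positive)
  edge (14, 22)→(0, 6): d=(-14,-16) top-left  bias=+0
  edge (0, 6)→(2, 8): d=(2,2) right/bottom  bias=-1
  edge (2, 8)→(14, 22): d=(12,14) right/bottom  bias=-1
    (0,3)@(1, 7): e=[2,0,2] → ·  [on edge]
    (1,4)@(3, 9): e=[6,0,-2] → ·  [on edge]
    (2,5)@(5, 11): e=[10,0,-6] → ·  [on edge]
    (3,6)@(7, 13): e=[14,0,-10] → ·  [on edge]
    (4,7)@(9, 15): e=[18,0,-14] → ·  [on edge]
    (5,8)@(11, 17): e=[22,0,-18] → ·  [on edge]
    (6,9)@(13, 19): e=[26,0,-22] → ·  [on edge]
    (7,10)@(15, 21): e=[30,0,-26] → ·  [on edge]
  covered (0 px):
    · · · · · · · · ·
    · · · · · · · · ·
    · · · · · · · · ·
    · · · · · · · · ·
    · · · · · · · · ·
    · · · · · · · · ·
    · · · · · · · · ·
    · · · · · · · · ·
    · · · · · · · · ·
    · · · · · · · · ·
    · · · · · · · · ·
T1:
  2·area = 16
  edge (10, 10)→(10, 14): d=(0,4) right/bottom  bias=-1
  edge (10, 14)→(6, 14): d=(-4,0) right/bottom  bias=-1
  edge (6, 14)→(10, 10): d=(4,-4) top-left  bias=+0
    (8,1)@(17, 3): e=[-28,44,0] → ·  [on edge]
    (7,2)@(15, 5): e=[-20,36,0] → ·  [on edge]
    (6,3)@(13, 7): e=[-12,28,0] → ·  [on edge]
    (5,4)@(11, 9): e=[-4,20,0] → ·  [on edge]
    (4,5)@(9, 11): e=[4,12,0] → █  [on edge]
    (5,5)@(11, 11): e=[-4,12,8] → ·
    (3,6)@(7, 13): e=[12,4,0] → █  [on edge]
    (5,6)@(11, 13): e=[-4,4,16] → ·
    (2,7)@(5, 15): e=[20,-4,0] → ·  [on edge]
    (3,7)@(7, 15): e=[12,-4,8] → ·
    (4,7)@(9, 15): e=[4,-4,16] → ·
    (1,8)@(3, 17): e=[28,-12,0] → ·  [on edge]
    (0,9)@(1, 19): e=[36,-20,0] → ·  [on edge]
  covered (3 px):
    · · · · · · · · ·
    · · · · · · · · ·
    · · · · · · · · ·
    · · · · · · · · ·
    · · · · · · · · ·
    · · · · █ · · · ·
    · · · █ █ · · · ·
    · · · · · · · · ·
    · · · · · · · · ·
    · · · · · · · · ·
    · · · · · · · · ·
T2:
  2·area = 80
  edge (10, 6)→(14, 22): d=(4,16) right/bottom  bias=-1
  edge (14, 22)→(4, 2): d=(-10,-20) top-left  bias=+0
  edge (4, 2)→(10, 6): d=(6,4) right/bottom  bias=-1
    (2,1)@(5, 3): e=[68,10,2] → █
    (3,1)@(7, 3): e=[36,50,-6] → ·
    (2,2)@(5, 5): e=[76,-10,14] → ·
    (3,2)@(7, 5): e=[44,30,6] → █
    (4,2)@(9, 5): e=[12,70,-2] → ·
    (3,3)@(7, 7): e=[52,10,18] → █
    (4,3)@(9, 7): e=[20,50,10] → █
    (5,3)@(11, 7): e=[-12,90,2] → ·
    (3,4)@(7, 9): e=[60,-10,30] → ·
    (4,4)@(9, 9): e=[28,30,22] → █
    (5,4)@(11, 9): e=[-4,70,14] → ·
    (4,5)@(9, 11): e=[36,10,34] → █
  covered (10 px):
    · · · · · · · · ·
    · · █ · · · · · ·
    · · · █ · · · · ·
    · · · █ █ · · · ·
    · · · · █ · · · ·
    · · · · █ █ · · ·
    · · · · · █ · · ·
    · · · · · █ · · ·
    · · · · · · · · ·
    · · · · · · █ · ·
    · · · · · · · · ·
T3:
  2·area = 204
  edge (6, 22)→(4, 2): d=(-2,-20) top-left  bias=+0
  edge (4, 2)→(16, 20): d=(12,18) right/bottom  bias=-1
  edge (16, 20)→(6, 22): d=(-10,2) right/bottom  bias=-1
    (2,2)@(5, 5): e=[14,18,172] → █
    (3,2)@(7, 5): e=[54,-18,168] → ·
    (2,3)@(5, 7): e=[10,42,152] → █
    (3,3)@(7, 7): e=[50,6,148] → █
    (4,3)@(9, 7): e=[90,-30,144] → ·
    (2,4)@(5, 9): e=[6,66,132] → █
    (4,4)@(9, 9): e=[86,-6,124] → ·
    (2,5)@(5, 11): e=[2,90,112] → █
    (4,5)@(9, 11): e=[82,18,104] → █
    (5,5)@(11, 11): e=[122,-18,100] → ·
    (2,6)@(5, 13): e=[-2,114,92] → ·
    (3,6)@(7, 13): e=[38,78,88] → █
    (5,10)@(11, 21): e=[102,102,0] → ·  [on edge]
  covered (25 px):
    · · · · · · · · ·
    · · · · · · · · ·
    · · █ · · · · · ·
    · · █ █ · · · · ·
    · · █ █ · · · · ·
    · · █ █ █ · · · ·
    · · · █ █ █ · · ·
    · · · █ █ █ · · ·
    · · · █ █ █ █ · ·
    · · · █ █ █ █ █ ·
    · · · █ █ · · · ·
T4:
  2·area = 56  (B↔C swapped to make it positive)
  edge (4, 8)→(12, 14): d=(8,6) right/bottom  bias=-1
  edge (12, 14)→(12, 21): d=(0,7) right/bottom  bias=-1
  edge (12, 21)→(4, 8): d=(-8,-13) top-left  bias=+0
    (2,4)@(5, 9): e=[2,49,5] → █
    (3,4)@(7, 9): e=[-10,35,31] → ·
    (2,5)@(5, 11): e=[18,49,-11] → ·
    (3,5)@(7, 11): e=[6,35,15] → █
    (4,5)@(9, 11): e=[-6,21,41] → ·
    (3,6)@(7, 13): e=[22,35,-1] → ·
    (4,6)@(9, 13): e=[10,21,25] → █
    (5,6)@(11, 13): e=[-2,7,51] → ·
    (4,7)@(9, 15): e=[26,21,9] → █
    (5,7)@(11, 15): e=[14,7,35] → █
    (6,7)@(13, 15): e=[2,-7,61] → ·
    (4,8)@(9, 17): e=[42,21,-7] → ·
  covered (7 px):
    · · · · · · · · ·
    · · · · · · · · ·
    · · · · · · · · ·
    · · · · · · · · ·
    · · █ · · · · · ·
    · · · █ · · · · ·
    · · · · █ · · · ·
    · · · · █ █ · · ·
    · · · · · █ · · ·
    · · · · · █ · · ·
    · · · · · · · · ·

Answer: [4,0,12]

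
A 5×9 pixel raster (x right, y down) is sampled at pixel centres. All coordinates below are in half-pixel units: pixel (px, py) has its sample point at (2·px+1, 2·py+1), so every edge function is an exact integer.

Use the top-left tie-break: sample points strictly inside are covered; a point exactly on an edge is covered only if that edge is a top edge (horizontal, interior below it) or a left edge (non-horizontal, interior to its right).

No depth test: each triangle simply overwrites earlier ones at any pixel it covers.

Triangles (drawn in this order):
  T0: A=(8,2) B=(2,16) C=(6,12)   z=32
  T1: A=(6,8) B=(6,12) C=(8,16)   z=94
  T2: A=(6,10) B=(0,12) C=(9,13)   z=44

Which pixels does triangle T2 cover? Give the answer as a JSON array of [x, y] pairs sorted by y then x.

T0:
  2·area = 32  (B↔C swapped to make it positive)
  edge (8, 2)→(6, 12): d=(-2,10) right/bottom  bias=-1
  edge (6, 12)→(2, 16): d=(-4,4) right/bottom  bias=-1
  edge (2, 16)→(8, 2): d=(6,-14) top-left  bias=+0
    (3,2)@(7, 5): e=[4,24,4] → X
    (4,2)@(9, 5): e=[-16,16,32] → .
    (3,3)@(7, 7): e=[0,16,16] → .  [on edge]
    (2,4)@(5, 9): e=[16,16,0] → X  [on edge]
    (3,4)@(7, 9): e=[-4,8,28] → .
    (4,4)@(9, 9): e=[-24,0,56] → .  [on edge]
    (2,5)@(5, 11): e=[12,8,12] → X
    (3,5)@(7, 11): e=[-8,0,40] → .  [on edge]
    (2,6)@(5, 13): e=[8,0,24] → .  [on edge]
    (1,7)@(3, 15): e=[24,0,8] → .  [on edge]
    (0,8)@(1, 17): e=[40,0,-8] → .  [on edge]
    (2,8)@(5, 17): e=[0,-16,48] → .  [on edge]
  covered (3 px):
    . . . . .
    . . . . .
    . . . X .
    . . . . .
    . . X . .
    . . X . .
    . . . . .
    . . . . .
    . . . . .
T1:
  2·area = 8  (B↔C swapped to make it positive)
  edge (6, 8)→(8, 16): d=(2,8) right/bottom  bias=-1
  edge (8, 16)→(6, 12): d=(-2,-4) top-left  bias=+0
  edge (6, 12)→(6, 8): d=(0,-4) top-left  bias=+0
    (3,6)@(7, 13): e=[2,2,4] → X
    (4,6)@(9, 13): e=[-14,10,12] → .
    (3,7)@(7, 15): e=[6,-2,4] → .
  covered (1 px):
    . . . . .
    . . . . .
    . . . . .
    . . . . .
    . . . . .
    . . . . .
    . . . X .
    . . . . .
    . . . . .
T2:
  2·area = 24  (B↔C swapped to make it positive)
  edge (6, 10)→(9, 13): d=(3,3) right/bottom  bias=-1
  edge (9, 13)→(0, 12): d=(-9,-1) top-left  bias=+0
  edge (0, 12)→(6, 10): d=(6,-2) top-left  bias=+0
    (0,2)@(1, 5): e=[0,64,-40] → .  [on edge]
    (1,3)@(3, 7): e=[0,48,-24] → .  [on edge]
    (2,4)@(5, 9): e=[0,32,-8] → .  [on edge]
    (4,4)@(9, 9): e=[-12,36,0] → .  [on edge]
    (1,5)@(3, 11): e=[12,12,0] → X  [on edge]
    (2,5)@(5, 11): e=[6,14,4] → X
    (3,5)@(7, 11): e=[0,16,8] → .  [on edge]
    (1,6)@(3, 13): e=[18,-6,12] → .
    (2,6)@(5, 13): e=[12,-4,16] → .
    (4,6)@(9, 13): e=[0,0,24] → .  [on edge]
  covered (2 px):
    . . . . .
    . . . . .
    . . . . .
    . . . . .
    . . . . .
    . X X . .
    . . . . .
    . . . . .
    . . . . .

Result: [[1,5],[2,5]]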